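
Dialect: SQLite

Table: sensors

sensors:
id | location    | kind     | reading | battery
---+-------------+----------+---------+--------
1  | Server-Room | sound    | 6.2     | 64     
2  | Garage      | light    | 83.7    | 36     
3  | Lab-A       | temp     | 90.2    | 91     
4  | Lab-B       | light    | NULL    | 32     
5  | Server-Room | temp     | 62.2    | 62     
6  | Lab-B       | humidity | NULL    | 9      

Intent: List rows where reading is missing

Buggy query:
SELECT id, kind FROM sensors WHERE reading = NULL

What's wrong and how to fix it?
Bug: Comparing to NULL with '=' never matches; NULL = NULL is unknown, not true

Fix: Replace '= NULL' with 'IS NULL'

Corrected query:
SELECT id, kind FROM sensors WHERE reading IS NULL

Result:
id | kind    
---+---------
4  | light   
6  | humidity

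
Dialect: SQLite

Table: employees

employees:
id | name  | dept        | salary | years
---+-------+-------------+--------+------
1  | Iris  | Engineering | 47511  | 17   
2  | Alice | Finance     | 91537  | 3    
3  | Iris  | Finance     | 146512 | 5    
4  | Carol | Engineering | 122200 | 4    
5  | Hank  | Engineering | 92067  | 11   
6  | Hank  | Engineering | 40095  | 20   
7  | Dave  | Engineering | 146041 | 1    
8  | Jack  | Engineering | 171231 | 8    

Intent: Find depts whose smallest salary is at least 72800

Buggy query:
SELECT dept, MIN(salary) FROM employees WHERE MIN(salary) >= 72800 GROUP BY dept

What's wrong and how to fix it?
Bug: Aggregates like MIN are computed per group after WHERE runs

Fix: Replace WHERE with HAVING after the GROUP BY

Corrected query:
SELECT dept, MIN(salary) FROM employees GROUP BY dept HAVING MIN(salary) >= 72800

Result:
dept    | MIN(salary)
--------+------------
Finance | 91537      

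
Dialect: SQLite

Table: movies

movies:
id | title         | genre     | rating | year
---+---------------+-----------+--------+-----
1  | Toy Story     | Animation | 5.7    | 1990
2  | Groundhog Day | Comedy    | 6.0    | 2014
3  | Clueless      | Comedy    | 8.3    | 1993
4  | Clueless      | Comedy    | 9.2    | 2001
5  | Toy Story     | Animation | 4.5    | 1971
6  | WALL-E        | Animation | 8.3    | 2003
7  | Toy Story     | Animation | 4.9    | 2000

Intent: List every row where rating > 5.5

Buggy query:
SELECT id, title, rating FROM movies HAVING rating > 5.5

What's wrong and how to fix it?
Bug: HAVING filters the output of aggregation, but this query has no GROUP BY and no aggregate functions, so SQLite rejects it (HAVING clause on a non-aggregate query); the condition here is per row

Fix: Use WHERE for row-level filtering

Corrected query:
SELECT id, title, rating FROM movies WHERE rating > 5.5

Result:
id | title         | rating
---+---------------+-------
1  | Toy Story     | 5.7   
2  | Groundhog Day | 6     
3  | Clueless      | 8.3   
4  | Clueless      | 9.2   
6  | WALL-E        | 8.3   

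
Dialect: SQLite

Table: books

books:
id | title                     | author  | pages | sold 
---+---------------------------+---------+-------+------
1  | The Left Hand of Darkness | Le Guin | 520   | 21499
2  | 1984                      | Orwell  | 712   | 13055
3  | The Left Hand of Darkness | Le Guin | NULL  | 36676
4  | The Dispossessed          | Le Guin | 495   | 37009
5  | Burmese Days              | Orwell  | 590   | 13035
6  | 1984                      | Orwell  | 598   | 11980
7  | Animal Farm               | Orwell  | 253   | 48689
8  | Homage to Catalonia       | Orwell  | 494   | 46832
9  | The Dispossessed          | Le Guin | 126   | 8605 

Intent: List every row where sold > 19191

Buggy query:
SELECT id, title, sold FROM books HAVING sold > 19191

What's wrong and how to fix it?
Bug: HAVING filters the output of aggregation, but this query has no GROUP BY and no aggregate functions, so SQLite rejects it (HAVING clause on a non-aggregate query); the condition here is per row

Fix: Use WHERE for row-level filtering

Corrected query:
SELECT id, title, sold FROM books WHERE sold > 19191

Result:
id | title                     | sold 
---+---------------------------+------
1  | The Left Hand of Darkness | 21499
3  | The Left Hand of Darkness | 36676
4  | The Dispossessed          | 37009
7  | Animal Farm               | 48689
8  | Homage to Catalonia       | 46832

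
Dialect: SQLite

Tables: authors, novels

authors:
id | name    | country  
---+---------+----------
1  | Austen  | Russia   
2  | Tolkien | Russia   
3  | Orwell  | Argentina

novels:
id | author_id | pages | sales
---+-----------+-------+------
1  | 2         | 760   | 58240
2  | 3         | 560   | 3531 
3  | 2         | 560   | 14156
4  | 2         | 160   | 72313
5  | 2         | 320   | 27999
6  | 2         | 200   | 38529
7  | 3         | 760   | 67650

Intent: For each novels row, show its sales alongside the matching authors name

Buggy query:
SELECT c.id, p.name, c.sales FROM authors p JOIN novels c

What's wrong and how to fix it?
Bug: Missing join condition: each novels row is matched to all authors rows instead of just its own

Fix: Specify the join condition linking the foreign key to the parent id

Corrected query:
SELECT c.id, p.name, c.sales FROM authors p JOIN novels c ON c.author_id = p.id

Result:
id | name    | sales
---+---------+------
1  | Tolkien | 58240
2  | Orwell  | 3531 
3  | Tolkien | 14156
4  | Tolkien | 72313
5  | Tolkien | 27999
6  | Tolkien | 38529
7  | Orwell  | 67650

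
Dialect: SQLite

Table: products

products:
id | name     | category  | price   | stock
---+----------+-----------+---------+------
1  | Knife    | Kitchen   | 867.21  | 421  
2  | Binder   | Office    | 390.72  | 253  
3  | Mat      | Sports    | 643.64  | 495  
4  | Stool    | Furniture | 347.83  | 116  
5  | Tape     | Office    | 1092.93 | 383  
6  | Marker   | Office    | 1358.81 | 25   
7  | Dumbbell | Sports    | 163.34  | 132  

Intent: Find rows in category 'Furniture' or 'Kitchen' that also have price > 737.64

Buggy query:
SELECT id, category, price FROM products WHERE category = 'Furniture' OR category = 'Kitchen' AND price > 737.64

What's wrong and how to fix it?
Bug: Without parentheses, AND is evaluated before OR, so the price filter only applies to the 'Kitchen' branch

Fix: Add parentheses around the OR so the AND applies to both alternatives

Corrected query:
SELECT id, category, price FROM products WHERE (category = 'Furniture' OR category = 'Kitchen') AND price > 737.64

Result:
id | category | price 
---+----------+-------
1  | Kitchen  | 867.21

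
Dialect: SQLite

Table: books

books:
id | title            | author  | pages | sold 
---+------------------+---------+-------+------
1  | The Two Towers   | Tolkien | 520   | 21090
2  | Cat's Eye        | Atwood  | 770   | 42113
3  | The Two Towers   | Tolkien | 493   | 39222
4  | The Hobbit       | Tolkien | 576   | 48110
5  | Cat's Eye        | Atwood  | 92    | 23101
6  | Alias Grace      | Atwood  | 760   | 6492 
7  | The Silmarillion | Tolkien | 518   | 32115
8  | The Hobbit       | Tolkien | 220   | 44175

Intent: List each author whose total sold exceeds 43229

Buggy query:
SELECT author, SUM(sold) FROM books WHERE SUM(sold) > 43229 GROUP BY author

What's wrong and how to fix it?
Bug: Aggregate functions cannot appear in a WHERE clause

Fix: Use HAVING (which filters groups after aggregation) instead of WHERE

Corrected query:
SELECT author, SUM(sold) FROM books GROUP BY author HAVING SUM(sold) > 43229

Result:
author  | SUM(sold)
--------+----------
Atwood  | 71706    
Tolkien | 184712   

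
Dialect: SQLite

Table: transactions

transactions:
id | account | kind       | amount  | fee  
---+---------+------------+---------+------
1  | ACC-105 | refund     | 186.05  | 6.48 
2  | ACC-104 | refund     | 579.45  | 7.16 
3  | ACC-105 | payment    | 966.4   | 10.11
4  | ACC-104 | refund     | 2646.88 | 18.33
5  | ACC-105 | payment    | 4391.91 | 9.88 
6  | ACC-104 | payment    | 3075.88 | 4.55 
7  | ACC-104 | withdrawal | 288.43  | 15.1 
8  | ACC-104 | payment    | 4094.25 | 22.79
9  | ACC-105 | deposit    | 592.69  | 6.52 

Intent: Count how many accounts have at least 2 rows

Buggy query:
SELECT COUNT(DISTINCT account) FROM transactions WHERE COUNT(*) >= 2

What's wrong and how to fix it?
Bug: COUNT(*) cannot appear in WHERE; the per-group count doesn't exist yet

Fix: Use a subquery that GROUPs and filters with HAVING, then count its rows

Corrected query:
SELECT COUNT(*) FROM (SELECT account FROM transactions GROUP BY account HAVING COUNT(*) >= 2)

Result:
COUNT(*)
--------
2       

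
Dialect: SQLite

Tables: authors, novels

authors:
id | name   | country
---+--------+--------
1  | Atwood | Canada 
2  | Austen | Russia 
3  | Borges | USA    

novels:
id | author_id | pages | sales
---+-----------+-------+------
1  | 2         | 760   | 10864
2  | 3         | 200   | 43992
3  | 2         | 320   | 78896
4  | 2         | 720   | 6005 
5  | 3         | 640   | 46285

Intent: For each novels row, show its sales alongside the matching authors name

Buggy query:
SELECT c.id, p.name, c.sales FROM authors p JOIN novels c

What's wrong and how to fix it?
Bug: Missing join condition: each novels row is matched to all authors rows instead of just its own

Fix: Specify the join condition linking the foreign key to the parent id

Corrected query:
SELECT c.id, p.name, c.sales FROM authors p JOIN novels c ON c.author_id = p.id

Result:
id | name   | sales
---+--------+------
1  | Austen | 10864
2  | Borges | 43992
3  | Austen | 78896
4  | Austen | 6005 
5  | Borges | 46285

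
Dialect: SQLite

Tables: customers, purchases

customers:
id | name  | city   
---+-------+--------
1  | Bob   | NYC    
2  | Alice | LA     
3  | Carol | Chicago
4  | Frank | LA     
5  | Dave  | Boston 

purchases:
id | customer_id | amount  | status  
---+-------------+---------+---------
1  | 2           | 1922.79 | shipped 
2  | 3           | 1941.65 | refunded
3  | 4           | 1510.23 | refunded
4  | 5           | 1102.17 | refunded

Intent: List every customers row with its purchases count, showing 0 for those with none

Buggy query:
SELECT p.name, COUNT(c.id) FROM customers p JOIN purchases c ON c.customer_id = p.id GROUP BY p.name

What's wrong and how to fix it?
Bug: INNER JOIN drops customers rows that have no matching purchases rows

Fix: Switch to LEFT JOIN to retain unmatched parent rows

Corrected query:
SELECT p.name, COUNT(c.id) FROM customers p LEFT JOIN purchases c ON c.customer_id = p.id GROUP BY p.name

Result:
name  | COUNT(c.id)
------+------------
Alice | 1          
Bob   | 0          
Carol | 1          
Dave  | 1          
Frank | 1          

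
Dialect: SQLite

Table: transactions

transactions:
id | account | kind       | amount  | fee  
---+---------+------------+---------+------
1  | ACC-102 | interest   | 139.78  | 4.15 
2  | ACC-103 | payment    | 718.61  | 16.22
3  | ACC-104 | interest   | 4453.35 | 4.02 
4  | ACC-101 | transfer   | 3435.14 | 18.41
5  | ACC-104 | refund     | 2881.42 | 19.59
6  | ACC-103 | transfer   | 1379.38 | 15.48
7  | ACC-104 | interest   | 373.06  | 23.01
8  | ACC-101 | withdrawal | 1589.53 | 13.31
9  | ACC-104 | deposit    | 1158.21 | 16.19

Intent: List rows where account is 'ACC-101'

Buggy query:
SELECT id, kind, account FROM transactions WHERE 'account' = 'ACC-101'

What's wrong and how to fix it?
Bug: Single quotes denote string literals in SQL; the column name is being compared as a constant string

Fix: Remove the quotes around the column name (or use double quotes for an identifier)

Corrected query:
SELECT id, kind, account FROM transactions WHERE account = 'ACC-101'

Result:
id | kind       | account
---+------------+--------
4  | transfer   | ACC-101
8  | withdrawal | ACC-101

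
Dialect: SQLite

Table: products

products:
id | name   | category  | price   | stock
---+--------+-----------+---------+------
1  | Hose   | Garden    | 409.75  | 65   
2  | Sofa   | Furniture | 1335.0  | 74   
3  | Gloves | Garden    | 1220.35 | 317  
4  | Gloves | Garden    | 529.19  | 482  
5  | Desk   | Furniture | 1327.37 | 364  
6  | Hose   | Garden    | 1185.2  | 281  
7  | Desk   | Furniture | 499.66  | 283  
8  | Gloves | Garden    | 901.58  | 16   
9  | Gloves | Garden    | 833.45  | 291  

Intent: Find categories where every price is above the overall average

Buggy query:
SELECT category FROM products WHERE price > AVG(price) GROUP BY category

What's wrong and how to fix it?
Bug: AVG() is an aggregate; it can't sit directly in WHERE

Fix: Compute the overall average in a scalar subquery and compare each group's MIN against it in HAVING

Corrected query:
SELECT category FROM products GROUP BY category HAVING MIN(price) > (SELECT AVG(price) FROM products)

Result:
(no rows)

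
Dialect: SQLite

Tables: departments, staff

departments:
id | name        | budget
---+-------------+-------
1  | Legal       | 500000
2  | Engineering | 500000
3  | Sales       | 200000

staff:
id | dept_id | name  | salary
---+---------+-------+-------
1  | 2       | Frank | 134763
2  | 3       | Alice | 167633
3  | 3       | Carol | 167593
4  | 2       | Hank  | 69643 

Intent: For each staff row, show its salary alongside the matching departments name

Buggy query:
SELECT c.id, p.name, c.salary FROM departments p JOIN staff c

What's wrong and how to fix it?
Bug: Missing join condition: each staff row is matched to all departments rows instead of just its own

Fix: Add ON c.dept_id = p.id to the JOIN

Corrected query:
SELECT c.id, p.name, c.salary FROM departments p JOIN staff c ON c.dept_id = p.id

Result:
id | name        | salary
---+-------------+-------
1  | Engineering | 134763
2  | Sales       | 167633
3  | Sales       | 167593
4  | Engineering | 69643 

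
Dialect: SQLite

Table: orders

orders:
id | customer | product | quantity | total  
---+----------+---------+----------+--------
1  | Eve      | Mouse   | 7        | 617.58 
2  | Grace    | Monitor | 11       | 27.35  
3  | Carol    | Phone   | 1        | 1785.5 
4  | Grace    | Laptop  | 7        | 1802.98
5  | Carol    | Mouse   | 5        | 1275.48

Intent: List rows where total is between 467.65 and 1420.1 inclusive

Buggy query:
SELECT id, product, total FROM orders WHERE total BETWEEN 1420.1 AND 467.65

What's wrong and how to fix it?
Bug: The bounds are reversed; BETWEEN a AND b requires a <= b to match anything

Fix: Write BETWEEN 467.65 AND 1420.1

Corrected query:
SELECT id, product, total FROM orders WHERE total BETWEEN 467.65 AND 1420.1

Result:
id | product | total  
---+---------+--------
1  | Mouse   | 617.58 
5  | Mouse   | 1275.48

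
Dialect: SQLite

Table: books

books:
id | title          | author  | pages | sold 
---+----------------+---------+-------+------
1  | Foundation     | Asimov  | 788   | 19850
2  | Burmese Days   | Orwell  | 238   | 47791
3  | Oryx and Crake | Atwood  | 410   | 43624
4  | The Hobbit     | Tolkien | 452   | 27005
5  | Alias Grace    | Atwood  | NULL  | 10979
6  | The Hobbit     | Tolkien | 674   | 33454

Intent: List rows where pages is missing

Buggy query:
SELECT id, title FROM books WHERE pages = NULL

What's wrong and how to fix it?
Bug: Comparing to NULL with '=' never matches; NULL = NULL is unknown, not true

Fix: Use IS NULL to test for NULL

Corrected query:
SELECT id, title FROM books WHERE pages IS NULL

Result:
id | title      
---+------------
5  | Alias Grace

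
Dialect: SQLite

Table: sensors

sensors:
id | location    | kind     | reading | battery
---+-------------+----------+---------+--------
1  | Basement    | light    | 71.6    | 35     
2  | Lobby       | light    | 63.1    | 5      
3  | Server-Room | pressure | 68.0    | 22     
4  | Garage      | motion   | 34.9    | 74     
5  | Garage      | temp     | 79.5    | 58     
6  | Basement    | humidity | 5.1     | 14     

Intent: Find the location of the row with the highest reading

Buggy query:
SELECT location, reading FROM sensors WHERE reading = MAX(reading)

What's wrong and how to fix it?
Bug: MAX(reading) is an aggregate and cannot be used directly in WHERE

Fix: Use a subquery: WHERE reading = (SELECT MAX(reading) FROM sensors)

Corrected query:
SELECT location, reading FROM sensors WHERE reading = (SELECT MAX(reading) FROM sensors)

Result:
location | reading
---------+--------
Garage   | 79.5   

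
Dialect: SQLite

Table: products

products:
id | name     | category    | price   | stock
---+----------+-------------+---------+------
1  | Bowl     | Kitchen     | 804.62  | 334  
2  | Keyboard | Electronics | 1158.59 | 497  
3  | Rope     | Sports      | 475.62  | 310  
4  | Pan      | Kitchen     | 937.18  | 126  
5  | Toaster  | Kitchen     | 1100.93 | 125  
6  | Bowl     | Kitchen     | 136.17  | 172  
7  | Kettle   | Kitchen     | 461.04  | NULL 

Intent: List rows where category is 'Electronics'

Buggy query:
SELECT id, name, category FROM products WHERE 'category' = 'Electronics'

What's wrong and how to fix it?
Bug: Single quotes denote string literals in SQL; the column name is being compared as a constant string

Fix: Reference the column as category without single quotes

Corrected query:
SELECT id, name, category FROM products WHERE category = 'Electronics'

Result:
id | name     | category   
---+----------+------------
2  | Keyboard | Electronics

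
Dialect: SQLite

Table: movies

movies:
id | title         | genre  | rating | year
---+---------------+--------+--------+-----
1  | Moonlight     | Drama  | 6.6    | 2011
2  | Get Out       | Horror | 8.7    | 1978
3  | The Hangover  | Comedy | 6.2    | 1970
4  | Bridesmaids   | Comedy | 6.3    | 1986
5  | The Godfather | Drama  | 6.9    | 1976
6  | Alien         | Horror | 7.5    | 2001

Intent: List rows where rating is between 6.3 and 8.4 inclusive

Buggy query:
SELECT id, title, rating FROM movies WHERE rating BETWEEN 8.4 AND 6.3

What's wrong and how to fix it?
Bug: The bounds are reversed; BETWEEN a AND b requires a <= b to match anything

Fix: Write BETWEEN 6.3 AND 8.4

Corrected query:
SELECT id, title, rating FROM movies WHERE rating BETWEEN 6.3 AND 8.4

Result:
id | title         | rating
---+---------------+-------
1  | Moonlight     | 6.6   
4  | Bridesmaids   | 6.3   
5  | The Godfather | 6.9   
6  | Alien         | 7.5   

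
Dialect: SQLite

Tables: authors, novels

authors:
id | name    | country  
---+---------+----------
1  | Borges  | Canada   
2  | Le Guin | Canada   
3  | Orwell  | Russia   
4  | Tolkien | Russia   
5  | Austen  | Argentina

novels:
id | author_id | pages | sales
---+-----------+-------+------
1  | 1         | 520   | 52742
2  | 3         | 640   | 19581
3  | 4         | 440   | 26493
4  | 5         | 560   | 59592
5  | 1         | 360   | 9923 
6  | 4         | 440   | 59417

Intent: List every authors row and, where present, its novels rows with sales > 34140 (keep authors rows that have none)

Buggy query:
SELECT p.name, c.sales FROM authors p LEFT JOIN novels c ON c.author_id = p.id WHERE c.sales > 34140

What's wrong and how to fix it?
Bug: Filtering c.sales in WHERE discards the NULL rows produced by LEFT JOIN, turning it into an inner join

Fix: Move the right-table condition into the ON clause so unmatched parents are kept

Corrected query:
SELECT p.name, c.sales FROM authors p LEFT JOIN novels c ON c.author_id = p.id AND c.sales > 34140

Result:
name    | sales
--------+------
Borges  | 52742
Le Guin | NULL 
Orwell  | NULL 
Tolkien | 59417
Austen  | 59592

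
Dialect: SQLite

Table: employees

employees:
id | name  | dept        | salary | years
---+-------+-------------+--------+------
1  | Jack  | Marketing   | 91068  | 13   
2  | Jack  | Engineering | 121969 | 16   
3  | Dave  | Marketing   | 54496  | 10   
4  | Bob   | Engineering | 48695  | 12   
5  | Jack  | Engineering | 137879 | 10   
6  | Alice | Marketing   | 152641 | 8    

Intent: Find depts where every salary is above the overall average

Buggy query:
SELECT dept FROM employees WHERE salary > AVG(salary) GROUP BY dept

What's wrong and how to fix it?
Bug: AVG() is an aggregate; it can't sit directly in WHERE

Fix: Compute the overall average in a scalar subquery and compare each group's MIN against it in HAVING

Corrected query:
SELECT dept FROM employees GROUP BY dept HAVING MIN(salary) > (SELECT AVG(salary) FROM employees)

Result:
(no rows)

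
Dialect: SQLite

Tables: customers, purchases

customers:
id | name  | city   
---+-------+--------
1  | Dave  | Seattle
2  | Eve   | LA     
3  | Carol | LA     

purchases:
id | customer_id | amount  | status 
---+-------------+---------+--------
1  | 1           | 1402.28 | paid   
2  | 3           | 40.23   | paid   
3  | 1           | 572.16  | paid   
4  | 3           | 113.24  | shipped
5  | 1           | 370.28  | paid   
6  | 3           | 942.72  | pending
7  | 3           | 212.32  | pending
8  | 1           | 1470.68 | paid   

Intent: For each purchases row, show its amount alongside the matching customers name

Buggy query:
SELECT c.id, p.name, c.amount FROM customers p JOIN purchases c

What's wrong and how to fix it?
Bug: Missing join condition: each purchases row is matched to all customers rows instead of just its own

Fix: Specify the join condition linking the foreign key to the parent id

Corrected query:
SELECT c.id, p.name, c.amount FROM customers p JOIN purchases c ON c.customer_id = p.id

Result:
id | name  | amount 
---+-------+--------
1  | Dave  | 1402.28
2  | Carol | 40.23  
3  | Dave  | 572.16 
4  | Carol | 113.24 
5  | Dave  | 370.28 
6  | Carol | 942.72 
7  | Carol | 212.32 
8  | Dave  | 1470.68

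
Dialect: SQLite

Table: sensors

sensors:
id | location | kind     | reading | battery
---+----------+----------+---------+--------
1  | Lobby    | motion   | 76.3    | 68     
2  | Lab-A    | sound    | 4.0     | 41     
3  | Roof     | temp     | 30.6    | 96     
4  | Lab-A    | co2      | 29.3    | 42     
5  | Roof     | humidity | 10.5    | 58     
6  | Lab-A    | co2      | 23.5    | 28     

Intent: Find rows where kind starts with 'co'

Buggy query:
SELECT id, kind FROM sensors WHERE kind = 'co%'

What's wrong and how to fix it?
Bug: Wildcards only work with LIKE; '=' treats '%' as a literal character

Fix: Replace '=' with LIKE so 'co%' is treated as a pattern

Corrected query:
SELECT id, kind FROM sensors WHERE kind LIKE 'co%'

Result:
id | kind
---+-----
4  | co2 
6  | co2 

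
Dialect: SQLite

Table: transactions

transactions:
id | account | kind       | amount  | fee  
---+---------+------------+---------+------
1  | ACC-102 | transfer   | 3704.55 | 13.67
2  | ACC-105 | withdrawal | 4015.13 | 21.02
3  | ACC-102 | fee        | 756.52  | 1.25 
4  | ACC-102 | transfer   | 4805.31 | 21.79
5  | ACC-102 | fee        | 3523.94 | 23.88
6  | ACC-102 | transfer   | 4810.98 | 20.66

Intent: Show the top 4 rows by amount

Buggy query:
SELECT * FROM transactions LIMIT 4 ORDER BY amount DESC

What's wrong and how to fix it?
Bug: LIMIT must come after ORDER BY

Fix: Swap the clauses: ORDER BY first, then LIMIT

Corrected query:
SELECT * FROM transactions ORDER BY amount DESC LIMIT 4

Result:
id | account | kind       | amount  | fee  
---+---------+------------+---------+------
6  | ACC-102 | transfer   | 4810.98 | 20.66
4  | ACC-102 | transfer   | 4805.31 | 21.79
2  | ACC-105 | withdrawal | 4015.13 | 21.02
1  | ACC-102 | transfer   | 3704.55 | 13.67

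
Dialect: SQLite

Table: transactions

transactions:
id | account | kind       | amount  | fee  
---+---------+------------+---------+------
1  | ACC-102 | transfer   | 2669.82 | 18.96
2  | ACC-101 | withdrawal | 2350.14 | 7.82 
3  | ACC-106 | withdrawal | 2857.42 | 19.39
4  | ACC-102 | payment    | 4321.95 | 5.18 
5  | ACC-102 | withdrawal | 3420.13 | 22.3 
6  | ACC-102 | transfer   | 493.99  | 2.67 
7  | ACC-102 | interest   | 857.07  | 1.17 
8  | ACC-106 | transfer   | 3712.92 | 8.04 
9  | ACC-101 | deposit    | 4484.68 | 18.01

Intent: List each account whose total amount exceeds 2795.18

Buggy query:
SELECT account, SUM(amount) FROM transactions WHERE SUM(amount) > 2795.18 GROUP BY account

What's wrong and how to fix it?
Bug: Aggregate functions cannot appear in a WHERE clause

Fix: Move the aggregate condition to a HAVING clause

Corrected query:
SELECT account, SUM(amount) FROM transactions GROUP BY account HAVING SUM(amount) > 2795.18

Result:
account | SUM(amount)
--------+------------
ACC-101 | 6834.82    
ACC-102 | 11762.96   
ACC-106 | 6570.34    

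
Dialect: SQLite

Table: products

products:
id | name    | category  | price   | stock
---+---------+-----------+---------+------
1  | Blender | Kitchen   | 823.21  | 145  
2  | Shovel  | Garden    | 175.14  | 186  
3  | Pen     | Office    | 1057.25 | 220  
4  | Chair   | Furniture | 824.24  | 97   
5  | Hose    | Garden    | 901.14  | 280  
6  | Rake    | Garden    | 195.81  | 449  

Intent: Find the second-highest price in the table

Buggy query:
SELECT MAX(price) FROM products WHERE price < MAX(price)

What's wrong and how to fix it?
Bug: MAX(price) on the right of the comparison is an aggregate-in-WHERE error

Fix: Compute the overall MAX in a subquery, then take MAX of rows below it

Corrected query:
SELECT MAX(price) FROM products WHERE price < (SELECT MAX(price) FROM products)

Result:
MAX(price)
----------
901.14    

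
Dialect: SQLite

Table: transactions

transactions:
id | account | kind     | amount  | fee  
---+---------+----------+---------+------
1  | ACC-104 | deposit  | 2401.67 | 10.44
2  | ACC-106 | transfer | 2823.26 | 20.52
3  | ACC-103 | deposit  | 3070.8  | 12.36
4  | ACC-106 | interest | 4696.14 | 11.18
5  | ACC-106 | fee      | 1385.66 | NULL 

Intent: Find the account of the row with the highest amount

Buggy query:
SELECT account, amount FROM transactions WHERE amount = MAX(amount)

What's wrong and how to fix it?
Bug: MAX(amount) is an aggregate and cannot be used directly in WHERE

Fix: Use a subquery: WHERE amount = (SELECT MAX(amount) FROM transactions)

Corrected query:
SELECT account, amount FROM transactions WHERE amount = (SELECT MAX(amount) FROM transactions)

Result:
account | amount 
--------+--------
ACC-106 | 4696.14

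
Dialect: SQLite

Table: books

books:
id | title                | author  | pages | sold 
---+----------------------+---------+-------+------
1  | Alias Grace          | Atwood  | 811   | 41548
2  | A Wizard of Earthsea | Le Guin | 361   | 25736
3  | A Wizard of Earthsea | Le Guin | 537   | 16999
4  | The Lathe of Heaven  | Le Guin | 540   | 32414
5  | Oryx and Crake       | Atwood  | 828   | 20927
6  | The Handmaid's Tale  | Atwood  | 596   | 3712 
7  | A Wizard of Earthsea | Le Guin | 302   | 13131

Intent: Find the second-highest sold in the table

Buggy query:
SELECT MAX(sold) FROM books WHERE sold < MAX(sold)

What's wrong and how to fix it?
Bug: The inner MAX is an aggregate inside WHERE, which is not allowed

Fix: Compute the overall MAX in a subquery, then take MAX of rows below it

Corrected query:
SELECT MAX(sold) FROM books WHERE sold < (SELECT MAX(sold) FROM books)

Result:
MAX(sold)
---------
32414    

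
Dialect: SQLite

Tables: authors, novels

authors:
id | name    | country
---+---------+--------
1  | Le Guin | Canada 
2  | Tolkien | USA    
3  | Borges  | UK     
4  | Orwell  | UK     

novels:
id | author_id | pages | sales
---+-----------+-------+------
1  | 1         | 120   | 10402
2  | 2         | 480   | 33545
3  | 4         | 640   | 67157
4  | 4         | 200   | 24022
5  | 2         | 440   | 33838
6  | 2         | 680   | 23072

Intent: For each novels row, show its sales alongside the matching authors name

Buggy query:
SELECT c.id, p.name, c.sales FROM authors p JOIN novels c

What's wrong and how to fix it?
Bug: Missing join condition: each novels row is matched to all authors rows instead of just its own

Fix: Specify the join condition linking the foreign key to the parent id

Corrected query:
SELECT c.id, p.name, c.sales FROM authors p JOIN novels c ON c.author_id = p.id

Result:
id | name    | sales
---+---------+------
1  | Le Guin | 10402
2  | Tolkien | 33545
3  | Orwell  | 67157
4  | Orwell  | 24022
5  | Tolkien | 33838
6  | Tolkien | 23072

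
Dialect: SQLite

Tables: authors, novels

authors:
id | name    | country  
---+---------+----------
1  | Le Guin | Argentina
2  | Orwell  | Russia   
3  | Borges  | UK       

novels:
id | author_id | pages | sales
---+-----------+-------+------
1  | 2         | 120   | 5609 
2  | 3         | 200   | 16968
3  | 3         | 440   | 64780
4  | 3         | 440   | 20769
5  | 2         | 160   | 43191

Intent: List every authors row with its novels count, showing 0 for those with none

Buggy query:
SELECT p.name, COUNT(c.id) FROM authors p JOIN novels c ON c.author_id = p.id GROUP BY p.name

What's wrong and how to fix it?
Bug: An inner join excludes parents with zero children

Fix: Switch to LEFT JOIN to retain unmatched parent rows

Corrected query:
SELECT p.name, COUNT(c.id) FROM authors p LEFT JOIN novels c ON c.author_id = p.id GROUP BY p.name

Result:
name    | COUNT(c.id)
--------+------------
Borges  | 3          
Le Guin | 0          
Orwell  | 2          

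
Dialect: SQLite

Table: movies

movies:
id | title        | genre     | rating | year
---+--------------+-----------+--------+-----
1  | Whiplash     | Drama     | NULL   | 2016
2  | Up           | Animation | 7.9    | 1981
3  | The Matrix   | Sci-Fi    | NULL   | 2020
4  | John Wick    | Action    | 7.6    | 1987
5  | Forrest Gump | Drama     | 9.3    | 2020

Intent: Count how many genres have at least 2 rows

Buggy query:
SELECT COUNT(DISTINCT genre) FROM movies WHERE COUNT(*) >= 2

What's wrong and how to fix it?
Bug: COUNT(*) cannot appear in WHERE; the per-group count doesn't exist yet

Fix: Group first with HAVING COUNT(*) >= 2, then COUNT the resulting groups

Corrected query:
SELECT COUNT(*) FROM (SELECT genre FROM movies GROUP BY genre HAVING COUNT(*) >= 2)

Result:
COUNT(*)
--------
1       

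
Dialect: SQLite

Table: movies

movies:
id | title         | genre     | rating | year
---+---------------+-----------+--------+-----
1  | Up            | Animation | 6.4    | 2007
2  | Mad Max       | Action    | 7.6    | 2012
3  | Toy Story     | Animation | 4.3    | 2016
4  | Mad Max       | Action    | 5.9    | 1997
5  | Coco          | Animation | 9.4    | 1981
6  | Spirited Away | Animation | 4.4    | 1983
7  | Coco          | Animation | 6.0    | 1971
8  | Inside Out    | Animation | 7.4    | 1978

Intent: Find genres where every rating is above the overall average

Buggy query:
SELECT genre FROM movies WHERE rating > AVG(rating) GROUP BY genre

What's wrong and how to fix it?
Bug: AVG() is an aggregate; it can't sit directly in WHERE

Fix: Use a subquery for AVG and a HAVING MIN(...) filter so the condition holds for every row in the group

Corrected query:
SELECT genre FROM movies GROUP BY genre HAVING MIN(rating) > (SELECT AVG(rating) FROM movies)

Result:
(no rows)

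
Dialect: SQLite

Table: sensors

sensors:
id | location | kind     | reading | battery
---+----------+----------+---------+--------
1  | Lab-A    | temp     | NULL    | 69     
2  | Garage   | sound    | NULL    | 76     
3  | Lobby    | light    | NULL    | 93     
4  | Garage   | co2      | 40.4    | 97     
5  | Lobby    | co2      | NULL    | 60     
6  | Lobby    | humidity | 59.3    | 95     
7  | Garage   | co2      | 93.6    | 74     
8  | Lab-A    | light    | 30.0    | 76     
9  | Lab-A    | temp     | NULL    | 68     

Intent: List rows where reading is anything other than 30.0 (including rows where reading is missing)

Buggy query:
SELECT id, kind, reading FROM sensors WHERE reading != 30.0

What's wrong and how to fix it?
Bug: Inequality against NULL is unknown, not true; rows with NULL are dropped

Fix: Add an explicit OR reading IS NULL to include the missing-value rows

Corrected query:
SELECT id, kind, reading FROM sensors WHERE reading != 30.0 OR reading IS NULL

Result:
id | kind     | reading
---+----------+--------
1  | temp     | NULL   
2  | sound    | NULL   
3  | light    | NULL   
4  | co2      | 40.4   
5  | co2      | NULL   
6  | humidity | 59.3   
7  | co2      | 93.6   
9  | temp     | NULL   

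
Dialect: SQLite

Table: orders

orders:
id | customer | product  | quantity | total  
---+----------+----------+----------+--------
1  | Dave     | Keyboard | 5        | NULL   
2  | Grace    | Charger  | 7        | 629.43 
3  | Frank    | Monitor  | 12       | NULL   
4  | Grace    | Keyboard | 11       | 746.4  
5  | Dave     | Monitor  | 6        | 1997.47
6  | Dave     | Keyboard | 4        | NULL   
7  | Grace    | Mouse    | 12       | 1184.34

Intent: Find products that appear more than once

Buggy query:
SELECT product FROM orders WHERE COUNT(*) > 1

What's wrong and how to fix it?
Bug: COUNT(*) is an aggregate and cannot be used in WHERE

Fix: GROUP BY product, then filter groups with HAVING COUNT(*) > 1

Corrected query:
SELECT product FROM orders GROUP BY product HAVING COUNT(*) > 1

Result:
product 
--------
Keyboard
Monitor 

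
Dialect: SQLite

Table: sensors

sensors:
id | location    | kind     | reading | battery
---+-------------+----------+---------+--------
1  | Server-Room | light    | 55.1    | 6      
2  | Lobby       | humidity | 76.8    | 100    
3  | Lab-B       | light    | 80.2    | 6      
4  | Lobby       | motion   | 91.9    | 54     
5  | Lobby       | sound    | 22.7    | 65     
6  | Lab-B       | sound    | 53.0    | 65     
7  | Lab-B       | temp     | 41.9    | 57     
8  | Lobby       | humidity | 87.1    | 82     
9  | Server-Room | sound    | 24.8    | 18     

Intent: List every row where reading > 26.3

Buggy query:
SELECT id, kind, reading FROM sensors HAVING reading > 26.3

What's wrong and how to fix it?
Bug: HAVING filters the output of aggregation, but this query has no GROUP BY and no aggregate functions, so SQLite rejects it (HAVING clause on a non-aggregate query); the condition here is per row

Fix: Use WHERE for row-level filtering

Corrected query:
SELECT id, kind, reading FROM sensors WHERE reading > 26.3

Result:
id | kind     | reading
---+----------+--------
1  | light    | 55.1   
2  | humidity | 76.8   
3  | light    | 80.2   
4  | motion   | 91.9   
6  | sound    | 53     
7  | temp     | 41.9   
8  | humidity | 87.1   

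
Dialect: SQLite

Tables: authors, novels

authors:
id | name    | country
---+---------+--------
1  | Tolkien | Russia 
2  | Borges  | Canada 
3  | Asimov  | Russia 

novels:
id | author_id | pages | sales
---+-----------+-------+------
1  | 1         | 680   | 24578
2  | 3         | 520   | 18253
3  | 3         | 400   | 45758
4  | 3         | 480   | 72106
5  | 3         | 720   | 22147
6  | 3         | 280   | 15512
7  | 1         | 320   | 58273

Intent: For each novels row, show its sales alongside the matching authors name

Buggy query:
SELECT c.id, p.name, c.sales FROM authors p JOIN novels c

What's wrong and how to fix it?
Bug: JOIN with no ON clause produces a cartesian product; every novels row pairs with every authors row

Fix: Add ON c.author_id = p.id to the JOIN

Corrected query:
SELECT c.id, p.name, c.sales FROM authors p JOIN novels c ON c.author_id = p.id

Result:
id | name    | sales
---+---------+------
1  | Tolkien | 24578
2  | Asimov  | 18253
3  | Asimov  | 45758
4  | Asimov  | 72106
5  | Asimov  | 22147
6  | Asimov  | 15512
7  | Tolkien | 58273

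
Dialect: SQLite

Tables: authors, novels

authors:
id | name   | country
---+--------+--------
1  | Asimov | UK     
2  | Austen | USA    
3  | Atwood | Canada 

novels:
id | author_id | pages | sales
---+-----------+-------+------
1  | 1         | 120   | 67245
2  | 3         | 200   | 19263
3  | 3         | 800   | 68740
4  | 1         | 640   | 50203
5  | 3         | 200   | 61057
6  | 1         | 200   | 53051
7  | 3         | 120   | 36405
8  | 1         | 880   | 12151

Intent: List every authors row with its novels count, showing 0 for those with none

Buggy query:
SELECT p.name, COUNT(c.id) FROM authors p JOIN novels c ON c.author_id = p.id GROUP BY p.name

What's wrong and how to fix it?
Bug: An inner join excludes parents with zero children

Fix: Use LEFT JOIN so parents without children still appear (COUNT(c.id) gives 0)

Corrected query:
SELECT p.name, COUNT(c.id) FROM authors p LEFT JOIN novels c ON c.author_id = p.id GROUP BY p.name

Result:
name   | COUNT(c.id)
-------+------------
Asimov | 4          
Atwood | 4          
Austen | 0          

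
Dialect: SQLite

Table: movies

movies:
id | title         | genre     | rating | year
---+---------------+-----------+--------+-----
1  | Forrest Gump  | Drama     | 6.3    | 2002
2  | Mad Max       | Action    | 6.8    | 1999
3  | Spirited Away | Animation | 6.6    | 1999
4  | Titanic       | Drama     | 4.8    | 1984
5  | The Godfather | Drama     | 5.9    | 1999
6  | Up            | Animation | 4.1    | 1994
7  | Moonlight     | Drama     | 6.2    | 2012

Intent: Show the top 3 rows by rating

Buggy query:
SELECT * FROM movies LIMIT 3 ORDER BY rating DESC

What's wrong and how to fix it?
Bug: LIMIT must come after ORDER BY

Fix: Sort with ORDER BY, then apply LIMIT

Corrected query:
SELECT * FROM movies ORDER BY rating DESC LIMIT 3

Result:
id | title         | genre     | rating | year
---+---------------+-----------+--------+-----
2  | Mad Max       | Action    | 6.8    | 1999
3  | Spirited Away | Animation | 6.6    | 1999
1  | Forrest Gump  | Drama     | 6.3    | 2002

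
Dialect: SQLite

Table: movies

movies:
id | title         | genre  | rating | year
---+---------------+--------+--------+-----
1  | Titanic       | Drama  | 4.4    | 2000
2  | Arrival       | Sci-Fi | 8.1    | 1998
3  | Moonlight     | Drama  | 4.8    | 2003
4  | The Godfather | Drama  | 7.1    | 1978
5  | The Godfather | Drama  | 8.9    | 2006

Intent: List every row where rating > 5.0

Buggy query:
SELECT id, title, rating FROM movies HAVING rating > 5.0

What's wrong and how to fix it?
Bug: This is a non-aggregate query (no GROUP BY, no aggregates), so in SQLite the HAVING clause is invalid here; a row-level condition belongs in WHERE

Fix: Use WHERE for row-level filtering

Corrected query:
SELECT id, title, rating FROM movies WHERE rating > 5.0

Result:
id | title         | rating
---+---------------+-------
2  | Arrival       | 8.1   
4  | The Godfather | 7.1   
5  | The Godfather | 8.9   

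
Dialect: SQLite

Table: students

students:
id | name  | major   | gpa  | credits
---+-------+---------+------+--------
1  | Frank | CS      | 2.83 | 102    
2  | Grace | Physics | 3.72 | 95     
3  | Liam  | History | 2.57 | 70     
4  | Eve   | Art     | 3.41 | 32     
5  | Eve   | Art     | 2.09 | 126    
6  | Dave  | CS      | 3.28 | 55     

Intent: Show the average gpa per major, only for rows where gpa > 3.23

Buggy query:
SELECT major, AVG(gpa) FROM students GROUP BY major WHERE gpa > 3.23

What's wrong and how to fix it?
Bug: WHERE cannot follow GROUP BY

Fix: Place WHERE between FROM and GROUP BY

Corrected query:
SELECT major, AVG(gpa) FROM students WHERE gpa > 3.23 GROUP BY major

Result:
major   | AVG(gpa)
--------+---------
Art     | 3.41    
CS      | 3.28    
Physics | 3.72    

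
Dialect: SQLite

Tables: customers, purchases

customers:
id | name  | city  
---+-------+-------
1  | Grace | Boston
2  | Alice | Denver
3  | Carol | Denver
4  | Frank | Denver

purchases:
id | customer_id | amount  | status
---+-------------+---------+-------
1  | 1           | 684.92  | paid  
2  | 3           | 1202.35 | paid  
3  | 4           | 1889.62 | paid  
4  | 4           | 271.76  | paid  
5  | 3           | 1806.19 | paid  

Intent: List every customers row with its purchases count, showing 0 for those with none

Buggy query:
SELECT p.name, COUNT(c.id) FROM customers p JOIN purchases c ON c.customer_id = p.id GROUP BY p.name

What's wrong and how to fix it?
Bug: INNER JOIN drops customers rows that have no matching purchases rows

Fix: Use LEFT JOIN so parents without children still appear (COUNT(c.id) gives 0)

Corrected query:
SELECT p.name, COUNT(c.id) FROM customers p LEFT JOIN purchases c ON c.customer_id = p.id GROUP BY p.name

Result:
name  | COUNT(c.id)
------+------------
Alice | 0          
Carol | 2          
Frank | 2          
Grace | 1          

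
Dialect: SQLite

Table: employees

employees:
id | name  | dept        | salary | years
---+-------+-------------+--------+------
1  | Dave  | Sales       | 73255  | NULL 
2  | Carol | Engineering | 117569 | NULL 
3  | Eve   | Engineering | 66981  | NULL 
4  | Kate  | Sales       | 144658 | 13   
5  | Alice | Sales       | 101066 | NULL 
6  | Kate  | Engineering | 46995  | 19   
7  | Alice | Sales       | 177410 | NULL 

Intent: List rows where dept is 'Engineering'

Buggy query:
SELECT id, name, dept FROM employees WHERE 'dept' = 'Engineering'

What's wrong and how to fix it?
Bug: 'dept' in single quotes is a string literal, not the column; the comparison is literal-vs-literal and never true

Fix: Reference the column as dept without single quotes

Corrected query:
SELECT id, name, dept FROM employees WHERE dept = 'Engineering'

Result:
id | name  | dept       
---+-------+------------
2  | Carol | Engineering
3  | Eve   | Engineering
6  | Kate  | Engineering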